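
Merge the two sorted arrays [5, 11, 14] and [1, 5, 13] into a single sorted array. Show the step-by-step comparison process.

Merging process:

Compare 5 vs 1: take 1 from right. Merged: [1]
Compare 5 vs 5: take 5 from left. Merged: [1, 5]
Compare 11 vs 5: take 5 from right. Merged: [1, 5, 5]
Compare 11 vs 13: take 11 from left. Merged: [1, 5, 5, 11]
Compare 14 vs 13: take 13 from right. Merged: [1, 5, 5, 11, 13]
Append remaining from left: [14]. Merged: [1, 5, 5, 11, 13, 14]

Final merged array: [1, 5, 5, 11, 13, 14]
Total comparisons: 5

The merged array is [1, 5, 5, 11, 13, 14], requiring 5 comparisons. The merge step runs in O(n) time where n is the total number of elements.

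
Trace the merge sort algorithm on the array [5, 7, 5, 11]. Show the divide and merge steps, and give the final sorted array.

Merge sort trace:

Split: [5, 7, 5, 11] -> [5, 7] and [5, 11]
  Split: [5, 7] -> [5] and [7]
  Merge: [5] + [7] -> [5, 7]
  Split: [5, 11] -> [5] and [11]
  Merge: [5] + [11] -> [5, 11]
Merge: [5, 7] + [5, 11] -> [5, 5, 7, 11]

Final sorted array: [5, 5, 7, 11]

The merge sort proceeds by recursively splitting the array and merging sorted halves.
After all merges, the sorted array is [5, 5, 7, 11].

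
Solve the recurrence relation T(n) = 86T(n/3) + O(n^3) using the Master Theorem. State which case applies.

Master Theorem for T(n) = 86T(n/3) + O(n^3):

a = 86, b = 3, c = 3
log_b(a) = log_3(86) = 4.0545

Case 1: c = 3 < log_3(86) = 4.0545
T(n) = O(n^(log_3 86))

For T(n) = 86T(n/3) + O(n^3): log_3(86) = 4.0545. This is Case 1 of the Master Theorem (c < log_b(a), work dominated by leaves), giving O(n^(log_3 86)).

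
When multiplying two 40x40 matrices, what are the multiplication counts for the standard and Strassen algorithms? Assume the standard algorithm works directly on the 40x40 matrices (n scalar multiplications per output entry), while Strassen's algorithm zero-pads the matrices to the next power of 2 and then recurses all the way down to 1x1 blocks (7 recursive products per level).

Matrix multiplication for 40x40 matrices:

Strassen's algorithm requires power-of-2 dimensions. Pad 40x40 to 64x64 (next power of 2).

Standard algorithm: 40^3 = 64000 multiplications
Strassen's algorithm: 7^(log2(64)) = 7^6 = 117649 multiplications
Difference: 64000 - 117649 = -53649 (Strassen uses MORE here due to padding overhead — for small or just-over-power-of-2 n, padding can outweigh the per-level savings)

Standard: 64000 multiplications (40^3). Strassen: 117649 multiplications (7^6, after padding to 64x64). Strassen reduces 8 recursive multiplications to 7 at each level.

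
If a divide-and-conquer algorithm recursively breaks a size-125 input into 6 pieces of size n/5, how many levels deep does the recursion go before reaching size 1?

For divide and conquer with division factor 5:

Problem sizes at each level:
Level 0: 125
Level 1: 25
Level 2: 5
Level 3: 1

The root is level 0 and the size-1 base case is level 3 (the tree spans levels 0 through 3, i.e. 4 levels counting the root), so the depth is the number of divisions: log_5(125) = 3

The recursion tree depth is log_5(125) = 3. At each level, the problem size is divided by 5, so it takes 3 divisions to reduce to a base case of size 1. The algorithm makes 6 recursive calls at each level.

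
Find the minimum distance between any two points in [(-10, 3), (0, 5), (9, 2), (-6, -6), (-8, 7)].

Computing all pairwise distances among 5 points:

d((-10, 3), (0, 5)) = 10.198
d((-10, 3), (9, 2)) = 19.0263
d((-10, 3), (-6, -6)) = 9.8489
d((-10, 3), (-8, 7)) = 4.4721 <-- minimum
d((0, 5), (9, 2)) = 9.4868
d((0, 5), (-6, -6)) = 12.53
d((0, 5), (-8, 7)) = 8.2462
d((9, 2), (-6, -6)) = 17.0
d((9, 2), (-8, 7)) = 17.72
d((-6, -6), (-8, 7)) = 13.1529

Closest pair: (-10, 3) and (-8, 7) with distance 4.4721

The closest pair is (-10, 3) and (-8, 7) with Euclidean distance 4.4721. For 5 points, brute-force pairwise comparison is shown above. For large n, the divide-and-conquer algorithm (sort by x, recurse on halves, check the dividing strip) achieves O(n log n).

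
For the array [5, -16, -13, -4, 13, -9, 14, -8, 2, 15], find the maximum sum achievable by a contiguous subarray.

Using Kadane's algorithm on [5, -16, -13, -4, 13, -9, 14, -8, 2, 15]:

Scanning through the array:
Position 1 (value -16): max_ending_here = -11, max_so_far = 5
Position 2 (value -13): max_ending_here = -13, max_so_far = 5
Position 3 (value -4): max_ending_here = -4, max_so_far = 5
Position 4 (value 13): max_ending_here = 13, max_so_far = 13
Position 5 (value -9): max_ending_here = 4, max_so_far = 13
Position 6 (value 14): max_ending_here = 18, max_so_far = 18
Position 7 (value -8): max_ending_here = 10, max_so_far = 18
Position 8 (value 2): max_ending_here = 12, max_so_far = 18
Position 9 (value 15): max_ending_here = 27, max_so_far = 27

Maximum subarray: [13, -9, 14, -8, 2, 15]
Maximum sum: 27

The maximum subarray is [13, -9, 14, -8, 2, 15] with sum 27. This subarray runs from index 4 to index 9.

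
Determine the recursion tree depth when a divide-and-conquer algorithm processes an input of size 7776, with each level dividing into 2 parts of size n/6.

For divide and conquer with division factor 6:

Problem sizes at each level:
Level 0: 7776
Level 1: 1296
Level 2: 216
Level 3: 36
Level 4: 6
Level 5: 1

The root is level 0 and the size-1 base case is level 5 (the tree spans levels 0 through 5, i.e. 6 levels counting the root), so the depth is the number of divisions: log_6(7776) = 5

The recursion tree depth is log_6(7776) = 5. At each level, the problem size is divided by 6, so it takes 5 divisions to reduce to a base case of size 1. The algorithm makes 2 recursive calls at each level.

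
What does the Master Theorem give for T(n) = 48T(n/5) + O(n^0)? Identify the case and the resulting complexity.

Master Theorem for T(n) = 48T(n/5) + O(n^0):

a = 48, b = 5, c = 0
log_b(a) = log_5(48) = 2.4053

Case 1: c = 0 < log_5(48) = 2.4053
T(n) = O(n^(log_5 48))

For T(n) = 48T(n/5) + O(n^0): log_5(48) = 2.4053. This is Case 1 of the Master Theorem (c < log_b(a), work dominated by leaves), giving O(n^(log_5 48)).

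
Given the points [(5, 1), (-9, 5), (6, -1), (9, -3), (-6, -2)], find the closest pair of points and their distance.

Computing all pairwise distances among 5 points:

d((5, 1), (-9, 5)) = 14.5602
d((5, 1), (6, -1)) = 2.2361 <-- minimum
d((5, 1), (9, -3)) = 5.6569
d((5, 1), (-6, -2)) = 11.4018
d((-9, 5), (6, -1)) = 16.1555
d((-9, 5), (9, -3)) = 19.6977
d((-9, 5), (-6, -2)) = 7.6158
d((6, -1), (9, -3)) = 3.6056
d((6, -1), (-6, -2)) = 12.0416
d((9, -3), (-6, -2)) = 15.0333

Closest pair: (5, 1) and (6, -1) with distance 2.2361

The closest pair is (5, 1) and (6, -1) with Euclidean distance 2.2361. For 5 points, brute-force pairwise comparison is shown above. For large n, the divide-and-conquer algorithm (sort by x, recurse on halves, check the dividing strip) achieves O(n log n).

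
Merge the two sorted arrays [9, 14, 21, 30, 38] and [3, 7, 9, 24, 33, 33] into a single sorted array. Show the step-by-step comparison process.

Merging process:

Compare 9 vs 3: take 3 from right. Merged: [3]
Compare 9 vs 7: take 7 from right. Merged: [3, 7]
Compare 9 vs 9: take 9 from left. Merged: [3, 7, 9]
Compare 14 vs 9: take 9 from right. Merged: [3, 7, 9, 9]
Compare 14 vs 24: take 14 from left. Merged: [3, 7, 9, 9, 14]
Compare 21 vs 24: take 21 from left. Merged: [3, 7, 9, 9, 14, 21]
Compare 30 vs 24: take 24 from right. Merged: [3, 7, 9, 9, 14, 21, 24]
Compare 30 vs 33: take 30 from left. Merged: [3, 7, 9, 9, 14, 21, 24, 30]
Compare 38 vs 33: take 33 from right. Merged: [3, 7, 9, 9, 14, 21, 24, 30, 33]
Compare 38 vs 33: take 33 from right. Merged: [3, 7, 9, 9, 14, 21, 24, 30, 33, 33]
Append remaining from left: [38]. Merged: [3, 7, 9, 9, 14, 21, 24, 30, 33, 33, 38]

Final merged array: [3, 7, 9, 9, 14, 21, 24, 30, 33, 33, 38]
Total comparisons: 10

The merged array is [3, 7, 9, 9, 14, 21, 24, 30, 33, 33, 38], requiring 10 comparisons. The merge step runs in O(n) time where n is the total number of elements.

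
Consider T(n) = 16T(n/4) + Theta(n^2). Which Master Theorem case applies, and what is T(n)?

Master Theorem for T(n) = 16T(n/4) + O(n^2):

a = 16, b = 4, c = 2
log_b(a) = log_4(16) = 2.0000

Case 2: c = 2 = log_4(16) = 2.0000
T(n) = O(n^2 log n) = O(n^2 log n)

For T(n) = 16T(n/4) + O(n^2): log_4(16) = 2.0000. This is Case 2 of the Master Theorem (c = log_b(a), equal work at all levels), giving O(n^2 log n).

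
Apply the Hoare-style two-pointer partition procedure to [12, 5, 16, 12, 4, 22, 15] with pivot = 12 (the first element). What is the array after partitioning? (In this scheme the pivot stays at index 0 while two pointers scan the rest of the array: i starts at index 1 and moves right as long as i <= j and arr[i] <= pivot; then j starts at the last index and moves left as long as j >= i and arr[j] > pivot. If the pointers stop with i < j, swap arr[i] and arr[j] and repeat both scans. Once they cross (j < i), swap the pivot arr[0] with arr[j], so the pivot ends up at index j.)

Hoare-style two-pointer partition with pivot = 12:

Initial array: [12, 5, 16, 12, 4, 22, 15]

Pointers start at i = 1, j = 6.
i stops at index 2 (arr[2]=16 > 12), j stops at index 4 (arr[4]=4 <= 12): swap arr[2] and arr[4], array becomes [12, 5, 4, 12, 16, 22, 15]
i ends at 4, j ends at 3: the pointers have crossed (j < i), so scanning stops.

Swap pivot arr[0] with arr[3] to place pivot at position 3: [12, 5, 4, 12, 16, 22, 15]
Pivot position: 3

After partitioning with pivot 12, the array becomes [12, 5, 4, 12, 16, 22, 15]. The pivot is placed at index 3. All elements to the left of the pivot are <= 12, and all elements to the right are > 12.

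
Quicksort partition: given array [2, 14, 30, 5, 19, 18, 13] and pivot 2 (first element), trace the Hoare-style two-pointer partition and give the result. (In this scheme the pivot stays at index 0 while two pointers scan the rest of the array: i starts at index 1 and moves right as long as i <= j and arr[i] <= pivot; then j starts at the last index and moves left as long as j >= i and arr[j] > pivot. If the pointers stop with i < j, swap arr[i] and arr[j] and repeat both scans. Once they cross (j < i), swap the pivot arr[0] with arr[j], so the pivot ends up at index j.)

Hoare-style two-pointer partition with pivot = 2:

Initial array: [2, 14, 30, 5, 19, 18, 13]

Pointers start at i = 1, j = 6.
i ends at 1, j ends at 0: the pointers have crossed (j < i), so scanning stops.

j = 0, so swapping arr[0] with arr[j] leaves the pivot at position 0: [2, 14, 30, 5, 19, 18, 13]
Pivot position: 0

After partitioning with pivot 2, the array becomes [2, 14, 30, 5, 19, 18, 13]. The pivot is placed at index 0. All elements to the left of the pivot are <= 2, and all elements to the right are > 2.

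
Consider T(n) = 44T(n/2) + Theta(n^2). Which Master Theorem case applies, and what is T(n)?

Master Theorem for T(n) = 44T(n/2) + O(n^2):

a = 44, b = 2, c = 2
log_b(a) = log_2(44) = 5.4594

Case 1: c = 2 < log_2(44) = 5.4594
T(n) = O(n^(log_2 44))

For T(n) = 44T(n/2) + O(n^2): log_2(44) = 5.4594. This is Case 1 of the Master Theorem (c < log_b(a), work dominated by leaves), giving O(n^(log_2 44)).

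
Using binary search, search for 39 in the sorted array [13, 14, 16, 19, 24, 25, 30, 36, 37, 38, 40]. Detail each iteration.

Binary search for 39 in [13, 14, 16, 19, 24, 25, 30, 36, 37, 38, 40]:

lo=0, hi=10, mid=5, arr[mid]=25 -> 25 < 39, search right half
lo=6, hi=10, mid=8, arr[mid]=37 -> 37 < 39, search right half
lo=9, hi=10, mid=9, arr[mid]=38 -> 38 < 39, search right half
lo=10, hi=10, mid=10, arr[mid]=40 -> 40 > 39, search left half
lo=10 > hi=9, target 39 not found

Binary search determines that 39 is not in the array after 4 comparisons. The search space was exhausted without finding the target.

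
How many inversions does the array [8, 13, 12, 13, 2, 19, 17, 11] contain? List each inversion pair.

Finding inversions in [8, 13, 12, 13, 2, 19, 17, 11]:

(0, 4): arr[0]=8 > arr[4]=2
(1, 2): arr[1]=13 > arr[2]=12
(1, 4): arr[1]=13 > arr[4]=2
(1, 7): arr[1]=13 > arr[7]=11
(2, 4): arr[2]=12 > arr[4]=2
(2, 7): arr[2]=12 > arr[7]=11
(3, 4): arr[3]=13 > arr[4]=2
(3, 7): arr[3]=13 > arr[7]=11
(5, 6): arr[5]=19 > arr[6]=17
(5, 7): arr[5]=19 > arr[7]=11
(6, 7): arr[6]=17 > arr[7]=11

Total inversions: 11

The array has 11 inversion(s): (0,4), (1,2), (1,4), (1,7), (2,4), (2,7), (3,4), (3,7), (5,6), (5,7), (6,7). Each pair (i,j) satisfies i < j and arr[i] > arr[j].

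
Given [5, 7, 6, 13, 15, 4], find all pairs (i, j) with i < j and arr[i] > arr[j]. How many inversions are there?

Finding inversions in [5, 7, 6, 13, 15, 4]:

(0, 5): arr[0]=5 > arr[5]=4
(1, 2): arr[1]=7 > arr[2]=6
(1, 5): arr[1]=7 > arr[5]=4
(2, 5): arr[2]=6 > arr[5]=4
(3, 5): arr[3]=13 > arr[5]=4
(4, 5): arr[4]=15 > arr[5]=4

Total inversions: 6

The array has 6 inversion(s): (0,5), (1,2), (1,5), (2,5), (3,5), (4,5). Each pair (i,j) satisfies i < j and arr[i] > arr[j].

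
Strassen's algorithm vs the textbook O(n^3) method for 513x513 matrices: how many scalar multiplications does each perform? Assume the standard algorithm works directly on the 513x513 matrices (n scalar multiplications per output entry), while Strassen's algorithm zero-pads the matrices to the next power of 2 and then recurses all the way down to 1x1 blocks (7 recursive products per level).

Matrix multiplication for 513x513 matrices:

Strassen's algorithm requires power-of-2 dimensions. Pad 513x513 to 1024x1024 (next power of 2).

Standard algorithm: 513^3 = 135005697 multiplications
Strassen's algorithm: 7^(log2(1024)) = 7^10 = 282475249 multiplications
Difference: 135005697 - 282475249 = -147469552 (Strassen uses MORE here due to padding overhead — for small or just-over-power-of-2 n, padding can outweigh the per-level savings)

Standard: 135005697 multiplications (513^3). Strassen: 282475249 multiplications (7^10, after padding to 1024x1024). Strassen reduces 8 recursive multiplications to 7 at each level.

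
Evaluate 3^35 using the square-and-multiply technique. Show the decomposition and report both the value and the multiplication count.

Computing 3^35 by squaring (build up from 3^1; each line after the first costs one multiplication):

3^1 = 3
3^2 = (3^1)^2 = 3^2 = 9
3^4 = (3^2)^2 = 9^2 = 81
3^8 = (3^4)^2 = 81^2 = 6561
3^16 = (3^8)^2 = 6561^2 = 43046721
3^17 = 3 * 3^16 = 3 * 43046721 = 129140163
3^34 = (3^17)^2 = 129140163^2 = 16677181699666569
3^35 = 3 * 3^34 = 3 * 16677181699666569 = 50031545098999707

Result: 50031545098999707
Multiplications needed: 7 (7 lines after 3^1)

3^35 = 50031545098999707. Using exponentiation by squaring, this requires 7 multiplications. The key idea: if the exponent is even, square the half-power; if odd, multiply by the base once.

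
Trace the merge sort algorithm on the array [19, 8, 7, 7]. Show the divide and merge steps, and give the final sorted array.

Merge sort trace:

Split: [19, 8, 7, 7] -> [19, 8] and [7, 7]
  Split: [19, 8] -> [19] and [8]
  Merge: [19] + [8] -> [8, 19]
  Split: [7, 7] -> [7] and [7]
  Merge: [7] + [7] -> [7, 7]
Merge: [8, 19] + [7, 7] -> [7, 7, 8, 19]

Final sorted array: [7, 7, 8, 19]

The merge sort proceeds by recursively splitting the array and merging sorted halves.
After all merges, the sorted array is [7, 7, 8, 19].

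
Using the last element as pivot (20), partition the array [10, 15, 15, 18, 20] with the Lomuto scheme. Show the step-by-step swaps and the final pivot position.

Lomuto partition with pivot = 20:

Initial array: [10, 15, 15, 18, 20]

arr[0]=10 <= 20: swap with position 0, array becomes [10, 15, 15, 18, 20]
arr[1]=15 <= 20: swap with position 1, array becomes [10, 15, 15, 18, 20]
arr[2]=15 <= 20: swap with position 2, array becomes [10, 15, 15, 18, 20]
arr[3]=18 <= 20: swap with position 3, array becomes [10, 15, 15, 18, 20]

Place pivot at position 4: [10, 15, 15, 18, 20]
Pivot position: 4

After partitioning with pivot 20, the array becomes [10, 15, 15, 18, 20]. The pivot is placed at index 4. All elements to the left of the pivot are <= 20, and all elements to the right are > 20.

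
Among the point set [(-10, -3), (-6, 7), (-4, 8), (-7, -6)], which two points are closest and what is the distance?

Computing all pairwise distances among 4 points:

d((-10, -3), (-6, 7)) = 10.7703
d((-10, -3), (-4, 8)) = 12.53
d((-10, -3), (-7, -6)) = 4.2426
d((-6, 7), (-4, 8)) = 2.2361 <-- minimum
d((-6, 7), (-7, -6)) = 13.0384
d((-4, 8), (-7, -6)) = 14.3178

Closest pair: (-6, 7) and (-4, 8) with distance 2.2361

The closest pair is (-6, 7) and (-4, 8) with Euclidean distance 2.2361. For 4 points, brute-force pairwise comparison is shown above. For large n, the divide-and-conquer algorithm (sort by x, recurse on halves, check the dividing strip) achieves O(n log n).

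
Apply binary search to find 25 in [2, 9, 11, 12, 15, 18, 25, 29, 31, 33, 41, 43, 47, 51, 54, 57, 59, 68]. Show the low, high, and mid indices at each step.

Binary search for 25 in [2, 9, 11, 12, 15, 18, 25, 29, 31, 33, 41, 43, 47, 51, 54, 57, 59, 68]:

lo=0, hi=17, mid=8, arr[mid]=31 -> 31 > 25, search left half
lo=0, hi=7, mid=3, arr[mid]=12 -> 12 < 25, search right half
lo=4, hi=7, mid=5, arr[mid]=18 -> 18 < 25, search right half
lo=6, hi=7, mid=6, arr[mid]=25 -> Found target at index 6!

Binary search finds 25 at index 6 after 4 comparisons. The search repeatedly halves the search space by comparing with the middle element.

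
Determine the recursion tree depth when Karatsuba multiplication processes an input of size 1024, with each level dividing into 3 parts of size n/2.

For divide and conquer with division factor 2:

Problem sizes at each level:
Level 0: 1024
Level 1: 512
Level 2: 256
Level 3: 128
Level 4: 64
Level 5: 32
Level 6: 16
Level 7: 8
Level 8: 4
Level 9: 2
Level 10: 1

The root is level 0 and the size-1 base case is level 10 (the tree spans levels 0 through 10, i.e. 11 levels counting the root), so the depth is the number of divisions: log_2(1024) = 10

The recursion tree depth is log_2(1024) = 10. At each level, the problem size is divided by 2, so it takes 10 divisions to reduce to a base case of size 1. The algorithm makes 3 recursive calls at each level.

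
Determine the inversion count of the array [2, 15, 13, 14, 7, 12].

Finding inversions in [2, 15, 13, 14, 7, 12]:

(1, 2): arr[1]=15 > arr[2]=13
(1, 3): arr[1]=15 > arr[3]=14
(1, 4): arr[1]=15 > arr[4]=7
(1, 5): arr[1]=15 > arr[5]=12
(2, 4): arr[2]=13 > arr[4]=7
(2, 5): arr[2]=13 > arr[5]=12
(3, 4): arr[3]=14 > arr[4]=7
(3, 5): arr[3]=14 > arr[5]=12

Total inversions: 8

The array has 8 inversion(s): (1,2), (1,3), (1,4), (1,5), (2,4), (2,5), (3,4), (3,5). Each pair (i,j) satisfies i < j and arr[i] > arr[j].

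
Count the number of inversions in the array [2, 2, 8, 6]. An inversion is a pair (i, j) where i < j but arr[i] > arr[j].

Finding inversions in [2, 2, 8, 6]:

(2, 3): arr[2]=8 > arr[3]=6

Total inversions: 1

The array has 1 inversion(s): (2,3). Each pair (i,j) satisfies i < j and arr[i] > arr[j].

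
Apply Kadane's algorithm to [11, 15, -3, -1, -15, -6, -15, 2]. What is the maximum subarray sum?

Using Kadane's algorithm on [11, 15, -3, -1, -15, -6, -15, 2]:

Scanning through the array:
Position 1 (value 15): max_ending_here = 26, max_so_far = 26
Position 2 (value -3): max_ending_here = 23, max_so_far = 26
Position 3 (value -1): max_ending_here = 22, max_so_far = 26
Position 4 (value -15): max_ending_here = 7, max_so_far = 26
Position 5 (value -6): max_ending_here = 1, max_so_far = 26
Position 6 (value -15): max_ending_here = -14, max_so_far = 26
Position 7 (value 2): max_ending_here = 2, max_so_far = 26

Maximum subarray: [11, 15]
Maximum sum: 26

The maximum subarray is [11, 15] with sum 26. This subarray runs from index 0 to index 1.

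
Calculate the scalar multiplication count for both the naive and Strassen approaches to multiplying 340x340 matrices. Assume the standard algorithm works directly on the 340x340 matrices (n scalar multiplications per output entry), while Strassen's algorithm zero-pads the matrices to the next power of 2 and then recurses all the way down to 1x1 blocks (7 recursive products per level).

Matrix multiplication for 340x340 matrices:

Strassen's algorithm requires power-of-2 dimensions. Pad 340x340 to 512x512 (next power of 2).

Standard algorithm: 340^3 = 39304000 multiplications
Strassen's algorithm: 7^(log2(512)) = 7^9 = 40353607 multiplications
Difference: 39304000 - 40353607 = -1049607 (Strassen uses MORE here due to padding overhead — for small or just-over-power-of-2 n, padding can outweigh the per-level savings)

Standard: 39304000 multiplications (340^3). Strassen: 40353607 multiplications (7^9, after padding to 512x512). Strassen reduces 8 recursive multiplications to 7 at each level.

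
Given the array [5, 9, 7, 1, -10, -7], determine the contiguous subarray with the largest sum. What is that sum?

Using Kadane's algorithm on [5, 9, 7, 1, -10, -7]:

Scanning through the array:
Position 1 (value 9): max_ending_here = 14, max_so_far = 14
Position 2 (value 7): max_ending_here = 21, max_so_far = 21
Position 3 (value 1): max_ending_here = 22, max_so_far = 22
Position 4 (value -10): max_ending_here = 12, max_so_far = 22
Position 5 (value -7): max_ending_here = 5, max_so_far = 22

Maximum subarray: [5, 9, 7, 1]
Maximum sum: 22

The maximum subarray is [5, 9, 7, 1] with sum 22. This subarray runs from index 0 to index 3.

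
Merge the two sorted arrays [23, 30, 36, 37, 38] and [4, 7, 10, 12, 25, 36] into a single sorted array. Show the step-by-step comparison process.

Merging process:

Compare 23 vs 4: take 4 from right. Merged: [4]
Compare 23 vs 7: take 7 from right. Merged: [4, 7]
Compare 23 vs 10: take 10 from right. Merged: [4, 7, 10]
Compare 23 vs 12: take 12 from right. Merged: [4, 7, 10, 12]
Compare 23 vs 25: take 23 from left. Merged: [4, 7, 10, 12, 23]
Compare 30 vs 25: take 25 from right. Merged: [4, 7, 10, 12, 23, 25]
Compare 30 vs 36: take 30 from left. Merged: [4, 7, 10, 12, 23, 25, 30]
Compare 36 vs 36: take 36 from left. Merged: [4, 7, 10, 12, 23, 25, 30, 36]
Compare 37 vs 36: take 36 from right. Merged: [4, 7, 10, 12, 23, 25, 30, 36, 36]
Append remaining from left: [37, 38]. Merged: [4, 7, 10, 12, 23, 25, 30, 36, 36, 37, 38]

Final merged array: [4, 7, 10, 12, 23, 25, 30, 36, 36, 37, 38]
Total comparisons: 9

The merged array is [4, 7, 10, 12, 23, 25, 30, 36, 36, 37, 38], requiring 9 comparisons. The merge step runs in O(n) time where n is the total number of elements.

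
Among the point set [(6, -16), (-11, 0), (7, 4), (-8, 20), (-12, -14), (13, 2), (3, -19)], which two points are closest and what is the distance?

Computing all pairwise distances among 7 points:

d((6, -16), (-11, 0)) = 23.3452
d((6, -16), (7, 4)) = 20.025
d((6, -16), (-8, 20)) = 38.6264
d((6, -16), (-12, -14)) = 18.1108
d((6, -16), (13, 2)) = 19.3132
d((6, -16), (3, -19)) = 4.2426 <-- minimum
d((-11, 0), (7, 4)) = 18.4391
d((-11, 0), (-8, 20)) = 20.2237
d((-11, 0), (-12, -14)) = 14.0357
d((-11, 0), (13, 2)) = 24.0832
d((-11, 0), (3, -19)) = 23.6008
d((7, 4), (-8, 20)) = 21.9317
d((7, 4), (-12, -14)) = 26.1725
d((7, 4), (13, 2)) = 6.3246
d((7, 4), (3, -19)) = 23.3452
d((-8, 20), (-12, -14)) = 34.2345
d((-8, 20), (13, 2)) = 27.6586
d((-8, 20), (3, -19)) = 40.5216
d((-12, -14), (13, 2)) = 29.6816
d((-12, -14), (3, -19)) = 15.8114
d((13, 2), (3, -19)) = 23.2594

Closest pair: (6, -16) and (3, -19) with distance 4.2426

The closest pair is (6, -16) and (3, -19) with Euclidean distance 4.2426. For 7 points, brute-force pairwise comparison is shown above. For large n, the divide-and-conquer algorithm (sort by x, recurse on halves, check the dividing strip) achieves O(n log n).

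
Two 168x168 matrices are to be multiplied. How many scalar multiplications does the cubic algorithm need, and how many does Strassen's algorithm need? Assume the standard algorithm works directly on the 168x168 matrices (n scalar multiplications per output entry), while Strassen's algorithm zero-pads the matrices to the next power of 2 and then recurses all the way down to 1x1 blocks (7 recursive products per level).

Matrix multiplication for 168x168 matrices:

Strassen's algorithm requires power-of-2 dimensions. Pad 168x168 to 256x256 (next power of 2).

Standard algorithm: 168^3 = 4741632 multiplications
Strassen's algorithm: 7^(log2(256)) = 7^8 = 5764801 multiplications
Difference: 4741632 - 5764801 = -1023169 (Strassen uses MORE here due to padding overhead — for small or just-over-power-of-2 n, padding can outweigh the per-level savings)

Standard: 4741632 multiplications (168^3). Strassen: 5764801 multiplications (7^8, after padding to 256x256). Strassen reduces 8 recursive multiplications to 7 at each level.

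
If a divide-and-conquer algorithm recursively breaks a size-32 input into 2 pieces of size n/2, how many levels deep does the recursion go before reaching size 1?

For divide and conquer with division factor 2:

Problem sizes at each level:
Level 0: 32
Level 1: 16
Level 2: 8
Level 3: 4
Level 4: 2
Level 5: 1

The root is level 0 and the size-1 base case is level 5 (the tree spans levels 0 through 5, i.e. 6 levels counting the root), so the depth is the number of divisions: log_2(32) = 5

The recursion tree depth is log_2(32) = 5. At each level, the problem size is divided by 2, so it takes 5 divisions to reduce to a base case of size 1. The algorithm makes 2 recursive calls at each level.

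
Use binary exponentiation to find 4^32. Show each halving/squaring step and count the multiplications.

Computing 4^32 by squaring (build up from 4^1; each line after the first costs one multiplication):

4^1 = 4
4^2 = (4^1)^2 = 4^2 = 16
4^4 = (4^2)^2 = 16^2 = 256
4^8 = (4^4)^2 = 256^2 = 65536
4^16 = (4^8)^2 = 65536^2 = 4294967296
4^32 = (4^16)^2 = 4294967296^2 = 18446744073709551616

Result: 18446744073709551616
Multiplications needed: 5 (5 lines after 4^1)

4^32 = 18446744073709551616. Using exponentiation by squaring, this requires 5 multiplications. The key idea: if the exponent is even, square the half-power; if odd, multiply by the base once.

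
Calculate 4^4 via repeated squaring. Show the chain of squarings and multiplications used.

Computing 4^4 by squaring (build up from 4^1; each line after the first costs one multiplication):

4^1 = 4
4^2 = (4^1)^2 = 4^2 = 16
4^4 = (4^2)^2 = 16^2 = 256

Result: 256
Multiplications needed: 2 (2 lines after 4^1)

4^4 = 256. Using exponentiation by squaring, this requires 2 multiplications. The key idea: if the exponent is even, square the half-power; if odd, multiply by the base once.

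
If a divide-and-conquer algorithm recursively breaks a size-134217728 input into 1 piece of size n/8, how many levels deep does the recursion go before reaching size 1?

For divide and conquer with division factor 8:

Problem sizes at each level:
Level 0: 134217728
Level 1: 16777216
Level 2: 2097152
Level 3: 262144
Level 4: 32768
Level 5: 4096
Level 6: 512
Level 7: 64
Level 8: 8
Level 9: 1

The root is level 0 and the size-1 base case is level 9 (the tree spans levels 0 through 9, i.e. 10 levels counting the root), so the depth is the number of divisions: log_8(134217728) = 9

The recursion tree depth is log_8(134217728) = 9. At each level, the problem size is divided by 8, so it takes 9 divisions to reduce to a base case of size 1. The algorithm makes 1 recursive call at each level.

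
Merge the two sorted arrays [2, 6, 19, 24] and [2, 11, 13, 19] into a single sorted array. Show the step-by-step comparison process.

Merging process:

Compare 2 vs 2: take 2 from left. Merged: [2]
Compare 6 vs 2: take 2 from right. Merged: [2, 2]
Compare 6 vs 11: take 6 from left. Merged: [2, 2, 6]
Compare 19 vs 11: take 11 from right. Merged: [2, 2, 6, 11]
Compare 19 vs 13: take 13 from right. Merged: [2, 2, 6, 11, 13]
Compare 19 vs 19: take 19 from left. Merged: [2, 2, 6, 11, 13, 19]
Compare 24 vs 19: take 19 from right. Merged: [2, 2, 6, 11, 13, 19, 19]
Append remaining from left: [24]. Merged: [2, 2, 6, 11, 13, 19, 19, 24]

Final merged array: [2, 2, 6, 11, 13, 19, 19, 24]
Total comparisons: 7

The merged array is [2, 2, 6, 11, 13, 19, 19, 24], requiring 7 comparisons. The merge step runs in O(n) time where n is the total number of elements.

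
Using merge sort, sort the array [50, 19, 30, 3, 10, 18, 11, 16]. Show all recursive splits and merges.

Merge sort trace:

Split: [50, 19, 30, 3, 10, 18, 11, 16] -> [50, 19, 30, 3] and [10, 18, 11, 16]
  Split: [50, 19, 30, 3] -> [50, 19] and [30, 3]
    Split: [50, 19] -> [50] and [19]
    Merge: [50] + [19] -> [19, 50]
    Split: [30, 3] -> [30] and [3]
    Merge: [30] + [3] -> [3, 30]
  Merge: [19, 50] + [3, 30] -> [3, 19, 30, 50]
  Split: [10, 18, 11, 16] -> [10, 18] and [11, 16]
    Split: [10, 18] -> [10] and [18]
    Merge: [10] + [18] -> [10, 18]
    Split: [11, 16] -> [11] and [16]
    Merge: [11] + [16] -> [11, 16]
  Merge: [10, 18] + [11, 16] -> [10, 11, 16, 18]
Merge: [3, 19, 30, 50] + [10, 11, 16, 18] -> [3, 10, 11, 16, 18, 19, 30, 50]

Final sorted array: [3, 10, 11, 16, 18, 19, 30, 50]

The merge sort proceeds by recursively splitting the array and merging sorted halves.
After all merges, the sorted array is [3, 10, 11, 16, 18, 19, 30, 50].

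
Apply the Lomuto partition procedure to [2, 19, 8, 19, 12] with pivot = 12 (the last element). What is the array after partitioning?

Lomuto partition with pivot = 12:

Initial array: [2, 19, 8, 19, 12]

arr[0]=2 <= 12: swap with position 0, array becomes [2, 19, 8, 19, 12]
arr[1]=19 > 12: no swap
arr[2]=8 <= 12: swap with position 1, array becomes [2, 8, 19, 19, 12]
arr[3]=19 > 12: no swap

Place pivot at position 2: [2, 8, 12, 19, 19]
Pivot position: 2

After partitioning with pivot 12, the array becomes [2, 8, 12, 19, 19]. The pivot is placed at index 2. All elements to the left of the pivot are <= 12, and all elements to the right are > 12.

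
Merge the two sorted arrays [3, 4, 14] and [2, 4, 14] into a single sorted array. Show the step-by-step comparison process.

Merging process:

Compare 3 vs 2: take 2 from right. Merged: [2]
Compare 3 vs 4: take 3 from left. Merged: [2, 3]
Compare 4 vs 4: take 4 from left. Merged: [2, 3, 4]
Compare 14 vs 4: take 4 from right. Merged: [2, 3, 4, 4]
Compare 14 vs 14: take 14 from left. Merged: [2, 3, 4, 4, 14]
Append remaining from right: [14]. Merged: [2, 3, 4, 4, 14, 14]

Final merged array: [2, 3, 4, 4, 14, 14]
Total comparisons: 5

The merged array is [2, 3, 4, 4, 14, 14], requiring 5 comparisons. The merge step runs in O(n) time where n is the total number of elements.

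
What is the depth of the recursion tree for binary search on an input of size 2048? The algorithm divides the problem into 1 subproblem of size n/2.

For divide and conquer with division factor 2:

Problem sizes at each level:
Level 0: 2048
Level 1: 1024
Level 2: 512
Level 3: 256
Level 4: 128
Level 5: 64
Level 6: 32
Level 7: 16
Level 8: 8
Level 9: 4
Level 10: 2
Level 11: 1

The root is level 0 and the size-1 base case is level 11 (the tree spans levels 0 through 11, i.e. 12 levels counting the root), so the depth is the number of divisions: log_2(2048) = 11

The recursion tree depth is log_2(2048) = 11. At each level, the problem size is divided by 2, so it takes 11 divisions to reduce to a base case of size 1. The algorithm makes 1 recursive call at each level.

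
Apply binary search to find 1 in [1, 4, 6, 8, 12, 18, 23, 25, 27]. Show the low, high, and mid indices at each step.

Binary search for 1 in [1, 4, 6, 8, 12, 18, 23, 25, 27]:

lo=0, hi=8, mid=4, arr[mid]=12 -> 12 > 1, search left half
lo=0, hi=3, mid=1, arr[mid]=4 -> 4 > 1, search left half
lo=0, hi=0, mid=0, arr[mid]=1 -> Found target at index 0!

Binary search finds 1 at index 0 after 3 comparisons. The search repeatedly halves the search space by comparing with the middle element.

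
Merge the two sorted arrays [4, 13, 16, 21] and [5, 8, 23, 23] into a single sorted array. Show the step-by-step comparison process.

Merging process:

Compare 4 vs 5: take 4 from left. Merged: [4]
Compare 13 vs 5: take 5 from right. Merged: [4, 5]
Compare 13 vs 8: take 8 from right. Merged: [4, 5, 8]
Compare 13 vs 23: take 13 from left. Merged: [4, 5, 8, 13]
Compare 16 vs 23: take 16 from left. Merged: [4, 5, 8, 13, 16]
Compare 21 vs 23: take 21 from left. Merged: [4, 5, 8, 13, 16, 21]
Append remaining from right: [23, 23]. Merged: [4, 5, 8, 13, 16, 21, 23, 23]

Final merged array: [4, 5, 8, 13, 16, 21, 23, 23]
Total comparisons: 6

The merged array is [4, 5, 8, 13, 16, 21, 23, 23], requiring 6 comparisons. The merge step runs in O(n) time where n is the total number of elements.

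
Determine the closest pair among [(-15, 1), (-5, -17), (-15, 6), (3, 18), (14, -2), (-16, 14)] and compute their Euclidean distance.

Computing all pairwise distances among 6 points:

d((-15, 1), (-5, -17)) = 20.5913
d((-15, 1), (-15, 6)) = 5.0 <-- minimum
d((-15, 1), (3, 18)) = 24.7588
d((-15, 1), (14, -2)) = 29.1548
d((-15, 1), (-16, 14)) = 13.0384
d((-5, -17), (-15, 6)) = 25.0799
d((-5, -17), (3, 18)) = 35.9026
d((-5, -17), (14, -2)) = 24.2074
d((-5, -17), (-16, 14)) = 32.8938
d((-15, 6), (3, 18)) = 21.6333
d((-15, 6), (14, -2)) = 30.0832
d((-15, 6), (-16, 14)) = 8.0623
d((3, 18), (14, -2)) = 22.8254
d((3, 18), (-16, 14)) = 19.4165
d((14, -2), (-16, 14)) = 34.0

Closest pair: (-15, 1) and (-15, 6) with distance 5.0

The closest pair is (-15, 1) and (-15, 6) with Euclidean distance 5.0. For 6 points, brute-force pairwise comparison is shown above. For large n, the divide-and-conquer algorithm (sort by x, recurse on halves, check the dividing strip) achieves O(n log n).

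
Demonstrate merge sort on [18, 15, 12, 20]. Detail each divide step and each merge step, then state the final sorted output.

Merge sort trace:

Split: [18, 15, 12, 20] -> [18, 15] and [12, 20]
  Split: [18, 15] -> [18] and [15]
  Merge: [18] + [15] -> [15, 18]
  Split: [12, 20] -> [12] and [20]
  Merge: [12] + [20] -> [12, 20]
Merge: [15, 18] + [12, 20] -> [12, 15, 18, 20]

Final sorted array: [12, 15, 18, 20]

The merge sort proceeds by recursively splitting the array and merging sorted halves.
After all merges, the sorted array is [12, 15, 18, 20].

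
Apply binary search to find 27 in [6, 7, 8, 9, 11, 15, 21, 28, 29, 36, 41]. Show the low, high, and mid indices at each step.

Binary search for 27 in [6, 7, 8, 9, 11, 15, 21, 28, 29, 36, 41]:

lo=0, hi=10, mid=5, arr[mid]=15 -> 15 < 27, search right half
lo=6, hi=10, mid=8, arr[mid]=29 -> 29 > 27, search left half
lo=6, hi=7, mid=6, arr[mid]=21 -> 21 < 27, search right half
lo=7, hi=7, mid=7, arr[mid]=28 -> 28 > 27, search left half
lo=7 > hi=6, target 27 not found

Binary search determines that 27 is not in the array after 4 comparisons. The search space was exhausted without finding the target.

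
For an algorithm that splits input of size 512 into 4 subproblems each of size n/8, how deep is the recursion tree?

For divide and conquer with division factor 8:

Problem sizes at each level:
Level 0: 512
Level 1: 64
Level 2: 8
Level 3: 1

The root is level 0 and the size-1 base case is level 3 (the tree spans levels 0 through 3, i.e. 4 levels counting the root), so the depth is the number of divisions: log_8(512) = 3

The recursion tree depth is log_8(512) = 3. At each level, the problem size is divided by 8, so it takes 3 divisions to reduce to a base case of size 1. The algorithm makes 4 recursive calls at each level.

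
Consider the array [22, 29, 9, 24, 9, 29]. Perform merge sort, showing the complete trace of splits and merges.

Merge sort trace:

Split: [22, 29, 9, 24, 9, 29] -> [22, 29, 9] and [24, 9, 29]
  Split: [22, 29, 9] -> [22] and [29, 9]
    Split: [29, 9] -> [29] and [9]
    Merge: [29] + [9] -> [9, 29]
  Merge: [22] + [9, 29] -> [9, 22, 29]
  Split: [24, 9, 29] -> [24] and [9, 29]
    Split: [9, 29] -> [9] and [29]
    Merge: [9] + [29] -> [9, 29]
  Merge: [24] + [9, 29] -> [9, 24, 29]
Merge: [9, 22, 29] + [9, 24, 29] -> [9, 9, 22, 24, 29, 29]

Final sorted array: [9, 9, 22, 24, 29, 29]

The merge sort proceeds by recursively splitting the array and merging sorted halves.
After all merges, the sorted array is [9, 9, 22, 24, 29, 29].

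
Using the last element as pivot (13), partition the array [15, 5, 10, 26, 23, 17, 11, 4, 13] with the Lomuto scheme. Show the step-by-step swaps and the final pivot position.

Lomuto partition with pivot = 13:

Initial array: [15, 5, 10, 26, 23, 17, 11, 4, 13]

arr[0]=15 > 13: no swap
arr[1]=5 <= 13: swap with position 0, array becomes [5, 15, 10, 26, 23, 17, 11, 4, 13]
arr[2]=10 <= 13: swap with position 1, array becomes [5, 10, 15, 26, 23, 17, 11, 4, 13]
arr[3]=26 > 13: no swap
arr[4]=23 > 13: no swap
arr[5]=17 > 13: no swap
arr[6]=11 <= 13: swap with position 2, array becomes [5, 10, 11, 26, 23, 17, 15, 4, 13]
arr[7]=4 <= 13: swap with position 3, array becomes [5, 10, 11, 4, 23, 17, 15, 26, 13]

Place pivot at position 4: [5, 10, 11, 4, 13, 17, 15, 26, 23]
Pivot position: 4

After partitioning with pivot 13, the array becomes [5, 10, 11, 4, 13, 17, 15, 26, 23]. The pivot is placed at index 4. All elements to the left of the pivot are <= 13, and all elements to the right are > 13.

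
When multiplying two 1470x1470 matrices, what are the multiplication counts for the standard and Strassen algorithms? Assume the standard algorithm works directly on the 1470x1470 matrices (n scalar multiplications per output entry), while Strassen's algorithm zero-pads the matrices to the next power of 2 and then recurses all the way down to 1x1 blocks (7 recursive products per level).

Matrix multiplication for 1470x1470 matrices:

Strassen's algorithm requires power-of-2 dimensions. Pad 1470x1470 to 2048x2048 (next power of 2).

Standard algorithm: 1470^3 = 3176523000 multiplications
Strassen's algorithm: 7^(log2(2048)) = 7^11 = 1977326743 multiplications
Savings: 3176523000 - 1977326743 = 1199196257 multiplications

Standard: 3176523000 multiplications (1470^3). Strassen: 1977326743 multiplications (7^11, after padding to 2048x2048). Strassen reduces 8 recursive multiplications to 7 at each level.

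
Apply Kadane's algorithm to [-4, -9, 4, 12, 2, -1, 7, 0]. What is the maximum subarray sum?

Using Kadane's algorithm on [-4, -9, 4, 12, 2, -1, 7, 0]:

Scanning through the array:
Position 1 (value -9): max_ending_here = -9, max_so_far = -4
Position 2 (value 4): max_ending_here = 4, max_so_far = 4
Position 3 (value 12): max_ending_here = 16, max_so_far = 16
Position 4 (value 2): max_ending_here = 18, max_so_far = 18
Position 5 (value -1): max_ending_here = 17, max_so_far = 18
Position 6 (value 7): max_ending_here = 24, max_so_far = 24
Position 7 (value 0): max_ending_here = 24, max_so_far = 24

Maximum subarray: [4, 12, 2, -1, 7]
Maximum sum: 24

The maximum subarray is [4, 12, 2, -1, 7] with sum 24. This subarray runs from index 2 to index 6.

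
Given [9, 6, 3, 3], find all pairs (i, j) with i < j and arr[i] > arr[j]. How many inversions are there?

Finding inversions in [9, 6, 3, 3]:

(0, 1): arr[0]=9 > arr[1]=6
(0, 2): arr[0]=9 > arr[2]=3
(0, 3): arr[0]=9 > arr[3]=3
(1, 2): arr[1]=6 > arr[2]=3
(1, 3): arr[1]=6 > arr[3]=3

Total inversions: 5

The array has 5 inversion(s): (0,1), (0,2), (0,3), (1,2), (1,3). Each pair (i,j) satisfies i < j and arr[i] > arr[j].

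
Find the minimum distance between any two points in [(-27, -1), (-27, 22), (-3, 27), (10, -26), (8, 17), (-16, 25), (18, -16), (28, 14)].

Computing all pairwise distances among 8 points:

d((-27, -1), (-27, 22)) = 23.0
d((-27, -1), (-3, 27)) = 36.8782
d((-27, -1), (10, -26)) = 44.6542
d((-27, -1), (8, 17)) = 39.3573
d((-27, -1), (-16, 25)) = 28.2312
d((-27, -1), (18, -16)) = 47.4342
d((-27, -1), (28, 14)) = 57.0088
d((-27, 22), (-3, 27)) = 24.5153
d((-27, 22), (10, -26)) = 60.6053
d((-27, 22), (8, 17)) = 35.3553
d((-27, 22), (-16, 25)) = 11.4018 <-- minimum
d((-27, 22), (18, -16)) = 58.8982
d((-27, 22), (28, 14)) = 55.5788
d((-3, 27), (10, -26)) = 54.5711
d((-3, 27), (8, 17)) = 14.8661
d((-3, 27), (-16, 25)) = 13.1529
d((-3, 27), (18, -16)) = 47.8539
d((-3, 27), (28, 14)) = 33.6155
d((10, -26), (8, 17)) = 43.0465
d((10, -26), (-16, 25)) = 57.2451
d((10, -26), (18, -16)) = 12.8062
d((10, -26), (28, 14)) = 43.8634
d((8, 17), (-16, 25)) = 25.2982
d((8, 17), (18, -16)) = 34.4819
d((8, 17), (28, 14)) = 20.2237
d((-16, 25), (18, -16)) = 53.2635
d((-16, 25), (28, 14)) = 45.3542
d((18, -16), (28, 14)) = 31.6228

Closest pair: (-27, 22) and (-16, 25) with distance 11.4018

The closest pair is (-27, 22) and (-16, 25) with Euclidean distance 11.4018. For 8 points, brute-force pairwise comparison is shown above. For large n, the divide-and-conquer algorithm (sort by x, recurse on halves, check the dividing strip) achieves O(n log n).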